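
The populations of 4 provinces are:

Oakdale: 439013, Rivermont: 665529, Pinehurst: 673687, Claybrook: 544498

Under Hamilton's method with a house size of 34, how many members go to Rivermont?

10

Total 2322727; standard divisor 2322727/34 ≈ 68315.5.
Standard quotas: Oakdale 6.4263, Rivermont 9.7420, Pinehurst 9.8614, Claybrook 7.9703.
Lower quotas: Oakdale 6, Rivermont 9, Pinehurst 9, Claybrook 7 (sum 31, leaving 3 seats).
Remainders in descending order: Claybrook 0.9703, Pinehurst 0.8614, Rivermont 0.7420, Oakdale 0.4263.
Largest remainders: Claybrook, Pinehurst, Rivermont receive the extra seats.
Rivermont receives 10.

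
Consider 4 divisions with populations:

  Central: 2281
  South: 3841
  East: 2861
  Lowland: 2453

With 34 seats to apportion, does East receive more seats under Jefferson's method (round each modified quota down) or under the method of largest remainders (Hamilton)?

Jefferson: Central 7, South 12, East 8, Lowland 7.
Hamilton: Central 7, South 11, East 9, Lowland 7.
East gets 8 under Jefferson and 9 under Hamilton.

Hamilton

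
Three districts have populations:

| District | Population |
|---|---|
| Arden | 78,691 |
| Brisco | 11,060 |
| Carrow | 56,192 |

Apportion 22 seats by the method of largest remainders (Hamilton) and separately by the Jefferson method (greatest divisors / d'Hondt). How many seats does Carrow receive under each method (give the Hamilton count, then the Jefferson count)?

Hamilton: Arden 12, Brisco 2, Carrow 8.
Jefferson: Arden 12, Brisco 1, Carrow 9.
Carrow gets 8 under Hamilton and 9 under Jefferson.

8 and 9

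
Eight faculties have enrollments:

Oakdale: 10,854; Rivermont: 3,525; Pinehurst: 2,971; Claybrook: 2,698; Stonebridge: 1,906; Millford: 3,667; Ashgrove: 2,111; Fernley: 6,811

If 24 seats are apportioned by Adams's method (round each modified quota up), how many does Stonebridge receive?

Standard divisor 34543/24 ≈ 1439.292; standard quotas: Oakdale 7.541, Rivermont 2.449, Pinehurst 2.064, Claybrook 1.875, Stonebridge 1.324, Millford 2.548, Ashgrove 1.467, Fernley 4.732.
Rounding up gives 8, 3, 3, 2, 2, 3, 2, 5 = 28 seats, so the divisor must be adjusted.
With modified divisor 1800: modified quotas Oakdale 6.030, Rivermont 1.958, Pinehurst 1.651, Claybrook 1.499, Stonebridge 1.059, Millford 2.037, Ashgrove 1.173, Fernley 3.784.
Rounding up: Oakdale 7, Rivermont 2, Pinehurst 2, Claybrook 2, Stonebridge 2, Millford 3, Ashgrove 2, Fernley 4 (total 24).
Stonebridge receives 2.

2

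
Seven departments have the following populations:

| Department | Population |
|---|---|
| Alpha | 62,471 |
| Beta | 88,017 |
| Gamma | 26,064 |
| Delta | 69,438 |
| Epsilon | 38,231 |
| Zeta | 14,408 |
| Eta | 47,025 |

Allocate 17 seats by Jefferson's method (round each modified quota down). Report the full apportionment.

Standard divisor 345654/17 ≈ 20332.588; standard quotas: Alpha 3.072, Beta 4.329, Gamma 1.282, Delta 3.415, Epsilon 1.880, Zeta 0.709, Eta 2.313.
Rounding down gives 3, 4, 1, 3, 1, 0, 2 = 14 seats, so the divisor must be adjusted.
With modified divisor 16500: modified quotas Alpha 3.786, Beta 5.334, Gamma 1.580, Delta 4.208, Epsilon 2.317, Zeta 0.873, Eta 2.850.
Rounding down: Alpha 3, Beta 5, Gamma 1, Delta 4, Epsilon 2, Zeta 0, Eta 2 (total 17).

Alpha=3, Beta=5, Gamma=1, Delta=4, Epsilon=2, Zeta=0, Eta=2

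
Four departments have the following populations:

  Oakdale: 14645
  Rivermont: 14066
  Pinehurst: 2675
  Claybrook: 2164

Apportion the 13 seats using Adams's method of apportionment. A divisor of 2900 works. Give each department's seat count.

With modified divisor 2900: modified quotas Oakdale 5.050, Rivermont 4.850, Pinehurst 0.922, Claybrook 0.746.
Rounding up: Oakdale 6, Rivermont 5, Pinehurst 1, Claybrook 1 (total 13).

Oakdale=6, Rivermont=5, Pinehurst=1, Claybrook=1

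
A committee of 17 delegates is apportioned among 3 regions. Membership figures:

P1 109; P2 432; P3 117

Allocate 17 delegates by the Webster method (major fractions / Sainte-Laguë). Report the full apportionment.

P1: 3; P2: 11; P3: 3

Standard divisor 658/17 ≈ 38.706; standard quotas: P1 2.816, P2 11.161, P3 3.023.
Rounding to the nearest integer gives P1 3, P2 11, P3 3 — total 17, matching the house size, so no adjustment is needed.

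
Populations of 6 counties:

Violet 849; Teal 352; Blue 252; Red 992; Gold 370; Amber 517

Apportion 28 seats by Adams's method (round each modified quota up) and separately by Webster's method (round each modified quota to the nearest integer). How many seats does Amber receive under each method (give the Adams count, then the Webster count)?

5 and 4

Adams: Violet 7, Teal 3, Blue 2, Red 8, Gold 3, Amber 5.
Webster: Violet 7, Teal 3, Blue 2, Red 9, Gold 3, Amber 4.
Amber gets 5 under Adams and 4 under Webster.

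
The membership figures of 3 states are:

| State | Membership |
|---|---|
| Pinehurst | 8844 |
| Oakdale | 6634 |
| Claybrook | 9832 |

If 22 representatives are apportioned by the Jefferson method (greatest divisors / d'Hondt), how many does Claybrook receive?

8

Standard divisor 25310/22 ≈ 1150.455; standard quotas: Pinehurst 7.687, Oakdale 5.766, Claybrook 8.546.
Rounding down gives 7, 5, 8 = 20 seats, so the divisor must be adjusted.
With modified divisor 1100: modified quotas Pinehurst 8.040, Oakdale 6.031, Claybrook 8.938.
Rounding down: Pinehurst 8, Oakdale 6, Claybrook 8 (total 22).
Claybrook receives 8.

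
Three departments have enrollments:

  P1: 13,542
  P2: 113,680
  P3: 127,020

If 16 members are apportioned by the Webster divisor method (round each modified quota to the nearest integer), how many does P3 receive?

Standard divisor 254242/16 ≈ 15890.125; standard quotas: P1 0.852, P2 7.154, P3 7.994.
Rounding to the nearest integer gives P1 1, P2 7, P3 8 — total 16, matching the house size, so no adjustment is needed.
P3 receives 8.

8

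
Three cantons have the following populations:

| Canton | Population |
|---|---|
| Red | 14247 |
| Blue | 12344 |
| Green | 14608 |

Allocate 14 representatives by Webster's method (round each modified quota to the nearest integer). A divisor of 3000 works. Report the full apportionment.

Red 5, Blue 4, Green 5

With modified divisor 3000: modified quotas Red 4.749, Blue 4.115, Green 4.869.
Rounding to the nearest integer: Red 5, Blue 4, Green 5 (total 14).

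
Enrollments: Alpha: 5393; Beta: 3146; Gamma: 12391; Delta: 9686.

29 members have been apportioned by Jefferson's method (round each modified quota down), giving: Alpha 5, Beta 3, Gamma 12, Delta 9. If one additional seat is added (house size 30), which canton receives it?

Delta

Priority for the next seat is population ÷ (current seats + 1).
Priorities: Alpha 898.833, Beta 786.500, Gamma 953.154, Delta 968.600.
Highest priority: Delta.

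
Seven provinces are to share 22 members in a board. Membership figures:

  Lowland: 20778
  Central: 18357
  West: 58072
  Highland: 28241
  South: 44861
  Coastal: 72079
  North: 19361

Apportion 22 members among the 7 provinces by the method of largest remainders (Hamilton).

Lowland 2, Central 1, West 5, Highland 2, South 4, Coastal 6, North 2

The standard divisor is 261749/22 ≈ 11897.682.
Standard quotas: Lowland 1.7464, Central 1.5429, West 4.8810, Highland 2.3737, South 3.7706, Coastal 6.0582, North 1.6273.
Lower quotas: Lowland 1, Central 1, West 4, Highland 2, South 3, Coastal 6, North 1 (sum 18, leaving 4 seats).
Remainders in descending order: West 0.8810, South 0.7706, Lowland 0.7464, North 0.6273, Central 0.5429, Highland 0.3737, Coastal 0.0582.
Largest remainders: West, South, Lowland, North receive the extra seats.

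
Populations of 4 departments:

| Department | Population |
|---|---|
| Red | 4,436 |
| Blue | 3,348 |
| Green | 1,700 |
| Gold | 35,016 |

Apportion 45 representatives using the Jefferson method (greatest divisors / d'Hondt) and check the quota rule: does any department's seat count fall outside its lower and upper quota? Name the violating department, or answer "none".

Gold

Standard quotas: Red 4.486, Blue 3.386, Green 1.719, Gold 35.409.
Jefferson allocation: Red 4, Blue 3, Green 1, Gold 37.
Gold has quota 35.409 (lower 35, upper 36) but receives 37 — outside the quota interval.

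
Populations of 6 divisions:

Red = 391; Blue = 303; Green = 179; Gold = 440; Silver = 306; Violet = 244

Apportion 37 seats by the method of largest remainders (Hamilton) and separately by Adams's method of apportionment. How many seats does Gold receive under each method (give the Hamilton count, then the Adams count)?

Hamilton: Red 8, Blue 6, Green 3, Gold 9, Silver 6, Violet 5.
Adams: Red 8, Blue 6, Green 4, Gold 8, Silver 6, Violet 5.
Gold gets 9 under Hamilton and 8 under Adams.

9 and 8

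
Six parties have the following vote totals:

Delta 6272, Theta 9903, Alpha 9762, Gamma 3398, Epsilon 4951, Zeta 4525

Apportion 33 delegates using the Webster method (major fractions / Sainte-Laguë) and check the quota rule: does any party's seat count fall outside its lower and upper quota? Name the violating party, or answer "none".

Standard quotas: Delta 5.333, Theta 8.420, Alpha 8.300, Gamma 2.889, Epsilon 4.210, Zeta 3.847.
Webster allocation: Delta 5, Theta 9, Alpha 8, Gamma 3, Epsilon 4, Zeta 4.
Every allocation lies between the lower and upper quota.

none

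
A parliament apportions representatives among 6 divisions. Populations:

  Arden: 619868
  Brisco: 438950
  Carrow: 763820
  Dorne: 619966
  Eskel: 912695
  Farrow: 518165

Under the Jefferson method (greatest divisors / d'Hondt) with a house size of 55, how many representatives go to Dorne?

Standard divisor 3873464/55 ≈ 70426.618; standard quotas: Arden 8.802, Brisco 6.233, Carrow 10.846, Dorne 8.803, Eskel 12.960, Farrow 7.358.
Rounding down gives 8, 6, 10, 8, 12, 7 = 51 seats, so the divisor must be adjusted.
With modified divisor 67000: modified quotas Arden 9.252, Brisco 6.551, Carrow 11.400, Dorne 9.253, Eskel 13.622, Farrow 7.734.
Rounding down: Arden 9, Brisco 6, Carrow 11, Dorne 9, Eskel 13, Farrow 7 (total 55).
Dorne receives 9.

9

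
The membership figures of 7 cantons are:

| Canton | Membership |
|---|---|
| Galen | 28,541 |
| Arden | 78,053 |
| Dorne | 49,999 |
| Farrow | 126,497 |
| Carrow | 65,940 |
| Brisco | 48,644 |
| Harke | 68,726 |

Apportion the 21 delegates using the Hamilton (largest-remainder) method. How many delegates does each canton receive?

Galen 1, Arden 4, Dorne 2, Farrow 6, Carrow 3, Brisco 2, Harke 3

The standard divisor is 466400/21 ≈ 22209.524.
Standard quotas: Galen 1.2851, Arden 3.5144, Dorne 2.2512, Farrow 5.6956, Carrow 2.9690, Brisco 2.1902, Harke 3.0944.
Lower quotas: Galen 1, Arden 3, Dorne 2, Farrow 5, Carrow 2, Brisco 2, Harke 3 (sum 18, leaving 3 seats).
Remainders in descending order: Carrow 0.9690, Farrow 0.6956, Arden 0.5144, Galen 0.2851, Dorne 0.2512, Brisco 0.1902, Harke 0.0944.
Largest remainders: Carrow, Farrow, Arden receive the extra seats.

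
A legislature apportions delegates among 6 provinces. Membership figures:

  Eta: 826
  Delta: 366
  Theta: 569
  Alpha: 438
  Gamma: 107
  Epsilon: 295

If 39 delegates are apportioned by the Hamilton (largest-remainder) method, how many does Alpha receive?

7

The standard divisor is 2601/39 ≈ 66.692.
Standard quotas: Eta 12.385, Delta 5.488, Theta 8.532, Alpha 6.567, Gamma 1.604, Epsilon 4.423.
Lower quotas: Eta 12, Delta 5, Theta 8, Alpha 6, Gamma 1, Epsilon 4 (sum 36, leaving 3 seats).
Remainders in descending order: Gamma 0.604, Alpha 0.567, Theta 0.532, Delta 0.488, Epsilon 0.423, Eta 0.385.
Largest remainders: Gamma, Alpha, Theta receive the extra seats.
Alpha receives 7.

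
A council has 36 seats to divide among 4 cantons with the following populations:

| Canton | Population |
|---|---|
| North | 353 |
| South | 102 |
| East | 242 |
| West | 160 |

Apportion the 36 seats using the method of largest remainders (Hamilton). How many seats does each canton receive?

North: 15, South: 4, East: 10, West: 7

Standard divisor: 857 ÷ 36 ≈ 23.806.
Standard quotas: North 14.828, South 4.285, East 10.166, West 6.721.
Lower quotas: North 14, South 4, East 10, West 6 (sum 34, leaving 2 seats).
Remainders in descending order: North 0.828, West 0.721, South 0.285, East 0.166.
Largest remainders: North, West receive the extra seats.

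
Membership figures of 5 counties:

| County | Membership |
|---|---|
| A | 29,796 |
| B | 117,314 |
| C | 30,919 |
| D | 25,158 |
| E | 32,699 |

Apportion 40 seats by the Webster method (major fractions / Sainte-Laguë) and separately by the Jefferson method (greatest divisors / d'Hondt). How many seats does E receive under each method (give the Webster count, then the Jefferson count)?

Webster: A 5, B 20, C 5, D 4, E 6.
Jefferson: A 5, B 21, C 5, D 4, E 5.
E gets 6 under Webster and 5 under Jefferson.

6 and 5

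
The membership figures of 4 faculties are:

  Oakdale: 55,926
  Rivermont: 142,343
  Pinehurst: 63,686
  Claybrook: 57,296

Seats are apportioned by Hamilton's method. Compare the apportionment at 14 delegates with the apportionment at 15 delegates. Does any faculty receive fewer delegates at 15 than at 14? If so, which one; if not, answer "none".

none

At 14 seats: Oakdale 2, Rivermont 6, Pinehurst 3, Claybrook 3.
At 15 seats: Oakdale 2, Rivermont 7, Pinehurst 3, Claybrook 3.
No faculty's allocation decreased.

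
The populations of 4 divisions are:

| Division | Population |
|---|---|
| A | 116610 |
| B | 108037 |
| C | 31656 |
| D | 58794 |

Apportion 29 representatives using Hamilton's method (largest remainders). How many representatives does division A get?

11

The standard divisor is 315097/29 ≈ 10865.414.
Standard quotas: A 10.7322, B 9.9432, C 2.9135, D 5.4111.
Lower quotas: A 10, B 9, C 2, D 5 (sum 26, leaving 3 seats).
Remainders in descending order: B 0.9432, C 0.9135, A 0.7322, D 0.4111.
The surplus seats go to B, C, A.
A receives 11.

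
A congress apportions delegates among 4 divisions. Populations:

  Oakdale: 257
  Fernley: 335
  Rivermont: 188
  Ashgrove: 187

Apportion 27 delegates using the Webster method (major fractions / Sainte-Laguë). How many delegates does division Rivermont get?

Standard divisor 967/27 ≈ 35.815; standard quotas: Oakdale 7.176, Fernley 9.354, Rivermont 5.249, Ashgrove 5.221.
Rounding to the nearest integer gives 7, 9, 5, 5 = 26 seats, so the divisor must be adjusted.
With modified divisor 35: modified quotas Oakdale 7.343, Fernley 9.571, Rivermont 5.371, Ashgrove 5.343.
Rounding to the nearest integer: Oakdale 7, Fernley 10, Rivermont 5, Ashgrove 5 (total 27).
Rivermont receives 5.

5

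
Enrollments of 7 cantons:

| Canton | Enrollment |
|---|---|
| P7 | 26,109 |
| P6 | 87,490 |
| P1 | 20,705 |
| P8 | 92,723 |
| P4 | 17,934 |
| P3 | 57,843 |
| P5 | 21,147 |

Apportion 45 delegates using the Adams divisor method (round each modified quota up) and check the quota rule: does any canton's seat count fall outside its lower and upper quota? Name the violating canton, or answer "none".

Standard quotas: P7 3.627, P6 12.153, P1 2.876, P8 12.880, P4 2.491, P3 8.035, P5 2.938.
Adams allocation: P7 4, P6 12, P1 3, P8 12, P4 3, P3 8, P5 3.
Every allocation lies between the lower and upper quota.

none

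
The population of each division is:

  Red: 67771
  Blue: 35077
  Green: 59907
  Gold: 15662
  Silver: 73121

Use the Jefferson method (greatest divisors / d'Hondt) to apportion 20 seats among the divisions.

Red 5, Blue 3, Green 5, Gold 1, Silver 6

Standard divisor 251538/20 ≈ 12576.9; standard quotas: Red 5.389, Blue 2.789, Green 4.763, Gold 1.245, Silver 5.814.
Rounding down gives 5, 2, 4, 1, 5 = 17 seats, so the divisor must be adjusted.
With modified divisor 11500: modified quotas Red 5.893, Blue 3.050, Green 5.209, Gold 1.362, Silver 6.358.
Rounding down: Red 5, Blue 3, Green 5, Gold 1, Silver 6 (total 20).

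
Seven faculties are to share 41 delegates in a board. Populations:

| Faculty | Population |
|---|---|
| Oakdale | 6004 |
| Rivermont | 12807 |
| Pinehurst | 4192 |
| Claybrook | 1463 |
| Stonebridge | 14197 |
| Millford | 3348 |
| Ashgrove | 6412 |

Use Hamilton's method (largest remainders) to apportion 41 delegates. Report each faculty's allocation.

Oakdale 5, Rivermont 11, Pinehurst 4, Claybrook 1, Stonebridge 12, Millford 3, Ashgrove 5

Total 48423; standard divisor 48423/41 ≈ 1181.049.
Standard quotas: Oakdale 5.0836, Rivermont 10.8438, Pinehurst 3.5494, Claybrook 1.2387, Stonebridge 12.0207, Millford 2.8348, Ashgrove 5.4291.
Lower quotas: Oakdale 5, Rivermont 10, Pinehurst 3, Claybrook 1, Stonebridge 12, Millford 2, Ashgrove 5 (sum 38, leaving 3 seats).
Remainders in descending order: Rivermont 0.8438, Millford 0.8348, Pinehurst 0.5494, Ashgrove 0.4291, Claybrook 0.2387, Oakdale 0.0836, Stonebridge 0.0207.
The surplus seats go to Rivermont, Millford, Pinehurst.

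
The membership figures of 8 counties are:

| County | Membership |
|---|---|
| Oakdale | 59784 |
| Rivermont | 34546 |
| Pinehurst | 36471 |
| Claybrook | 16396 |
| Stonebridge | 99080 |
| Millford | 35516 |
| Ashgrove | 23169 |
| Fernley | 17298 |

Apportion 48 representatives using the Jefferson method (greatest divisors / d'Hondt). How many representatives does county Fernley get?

Standard divisor 322260/48 ≈ 6713.75; standard quotas: Oakdale 8.905, Rivermont 5.146, Pinehurst 5.432, Claybrook 2.442, Stonebridge 14.758, Millford 5.290, Ashgrove 3.451, Fernley 2.577.
Rounding down gives 8, 5, 5, 2, 14, 5, 3, 2 = 44 seats, so the divisor must be adjusted.
With modified divisor 6000: modified quotas Oakdale 9.964, Rivermont 5.758, Pinehurst 6.079, Claybrook 2.733, Stonebridge 16.513, Millford 5.919, Ashgrove 3.861, Fernley 2.883.
Rounding down: Oakdale 9, Rivermont 5, Pinehurst 6, Claybrook 2, Stonebridge 16, Millford 5, Ashgrove 3, Fernley 2 (total 48).
Fernley receives 2.

2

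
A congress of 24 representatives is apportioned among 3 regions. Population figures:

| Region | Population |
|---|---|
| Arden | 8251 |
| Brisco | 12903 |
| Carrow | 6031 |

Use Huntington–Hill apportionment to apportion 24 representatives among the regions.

With divisor 1113: modified quotas Arden 7.413, Brisco 11.593, Carrow 5.419.
Geometric-mean thresholds: Arden √(7·8)=7.483, Brisco √(11·12)=11.489, Carrow √(5·6)=5.477.
Each quota rounded against its threshold gives Arden 7, Brisco 12, Carrow 5 (total 24).

Arden: 7, Brisco: 12, Carrow: 5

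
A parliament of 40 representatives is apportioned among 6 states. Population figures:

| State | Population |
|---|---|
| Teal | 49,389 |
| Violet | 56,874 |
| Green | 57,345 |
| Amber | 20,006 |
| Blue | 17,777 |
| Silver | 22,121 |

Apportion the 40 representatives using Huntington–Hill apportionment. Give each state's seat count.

Teal: 9; Violet: 10; Green: 10; Amber: 4; Blue: 3; Silver: 4

With divisor 5621: modified quotas Teal 8.787, Violet 10.118, Green 10.202, Amber 3.559, Blue 3.163, Silver 3.935.
Geometric-mean thresholds: Teal √(8·9)=8.485, Violet √(10·11)=10.488, Green √(10·11)=10.488, Amber √(3·4)=3.464, Blue √(3·4)=3.464, Silver √(3·4)=3.464.
Each quota rounded against its threshold gives Teal 9, Violet 10, Green 10, Amber 4, Blue 3, Silver 4 (total 40).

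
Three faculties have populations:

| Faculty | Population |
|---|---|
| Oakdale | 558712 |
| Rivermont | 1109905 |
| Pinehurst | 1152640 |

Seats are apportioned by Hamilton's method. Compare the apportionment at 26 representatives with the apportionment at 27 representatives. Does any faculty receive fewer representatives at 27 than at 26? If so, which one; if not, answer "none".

At 26 seats: Oakdale 5, Rivermont 10, Pinehurst 11.
At 27 seats: Oakdale 5, Rivermont 11, Pinehurst 11.
No faculty's allocation decreased.

none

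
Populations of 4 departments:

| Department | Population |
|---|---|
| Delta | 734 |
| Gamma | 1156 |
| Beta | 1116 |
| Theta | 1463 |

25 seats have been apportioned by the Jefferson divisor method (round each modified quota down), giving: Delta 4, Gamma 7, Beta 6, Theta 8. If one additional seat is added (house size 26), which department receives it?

Theta

Priority for the next seat is population ÷ (current seats + 1).
Priorities: Delta 146.800, Gamma 144.500, Beta 159.429, Theta 162.556.
Highest priority: Theta.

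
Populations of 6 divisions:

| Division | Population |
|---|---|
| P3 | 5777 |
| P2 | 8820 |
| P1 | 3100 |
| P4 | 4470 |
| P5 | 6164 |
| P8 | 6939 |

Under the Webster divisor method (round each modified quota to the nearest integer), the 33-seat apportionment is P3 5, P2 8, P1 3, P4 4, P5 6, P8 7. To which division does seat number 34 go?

Priority for the next seat is population ÷ (current seats + 0.5).
Priorities: P3 1050.364, P2 1037.647, P1 885.714, P4 993.333, P5 948.308, P8 925.200.
Highest priority: P3.

P3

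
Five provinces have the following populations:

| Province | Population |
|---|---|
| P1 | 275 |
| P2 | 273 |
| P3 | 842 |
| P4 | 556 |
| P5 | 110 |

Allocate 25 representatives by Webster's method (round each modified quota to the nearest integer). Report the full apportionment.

P1 3; P2 3; P3 11; P4 7; P5 1

Standard divisor 2056/25 ≈ 82.24; standard quotas: P1 3.344, P2 3.320, P3 10.238, P4 6.761, P5 1.338.
Rounding to the nearest integer gives 3, 3, 10, 7, 1 = 24 seats, so the divisor must be adjusted.
With modified divisor 80: modified quotas P1 3.438, P2 3.413, P3 10.525, P4 6.950, P5 1.375.
Rounding to the nearest integer: P1 3, P2 3, P3 11, P4 7, P5 1 (total 25).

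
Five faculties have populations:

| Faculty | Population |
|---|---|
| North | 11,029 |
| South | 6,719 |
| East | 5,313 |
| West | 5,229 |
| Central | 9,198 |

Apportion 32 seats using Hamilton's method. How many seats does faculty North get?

Total 37488; standard divisor 37488/32 ≈ 1171.5.
Standard quotas: North 9.4144, South 5.7354, East 4.5352, West 4.4635, Central 7.8515.
Lower quotas: North 9, South 5, East 4, West 4, Central 7 (sum 29, leaving 3 seats).
Remainders in descending order: Central 0.8515, South 0.7354, East 0.5352, West 0.4635, North 0.4144.
Largest remainders: Central, South, East receive the extra seats.
North receives 9.

9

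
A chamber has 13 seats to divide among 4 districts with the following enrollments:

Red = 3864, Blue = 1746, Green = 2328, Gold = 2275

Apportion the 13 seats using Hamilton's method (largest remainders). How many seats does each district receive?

Red=5, Blue=2, Green=3, Gold=3

The standard divisor is 10213/13 ≈ 785.615.
Standard quotas: Red 4.918, Blue 2.222, Green 2.963, Gold 2.896.
Lower quotas: Red 4, Blue 2, Green 2, Gold 2 (sum 10, leaving 3 seats).
Remainders in descending order: Green 0.963, Red 0.918, Gold 0.896, Blue 0.222.
Largest remainders: Green, Red, Gold receive the extra seats.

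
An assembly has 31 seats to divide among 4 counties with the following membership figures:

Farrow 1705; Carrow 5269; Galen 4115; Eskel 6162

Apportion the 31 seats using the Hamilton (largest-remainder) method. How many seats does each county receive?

Farrow 3, Carrow 10, Galen 7, Eskel 11

Total 17251; standard divisor 17251/31 ≈ 556.484.
Standard quotas: Farrow 3.0639, Carrow 9.4684, Galen 7.3946, Eskel 11.0731.
Lower quotas: Farrow 3, Carrow 9, Galen 7, Eskel 11 (sum 30, leaving 1 seat).
Remainders in descending order: Carrow 0.4684, Galen 0.3946, Eskel 0.0731, Farrow 0.0639.
Largest remainder: Carrow receives the extra seat.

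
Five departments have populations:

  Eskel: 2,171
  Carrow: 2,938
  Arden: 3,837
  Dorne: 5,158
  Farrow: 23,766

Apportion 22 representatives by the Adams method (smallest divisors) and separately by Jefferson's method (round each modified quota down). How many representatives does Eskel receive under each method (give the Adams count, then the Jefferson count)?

Adams: Eskel 2, Carrow 2, Arden 2, Dorne 3, Farrow 13.
Jefferson: Eskel 1, Carrow 1, Arden 2, Dorne 3, Farrow 15.
Eskel gets 2 under Adams and 1 under Jefferson.

2 and 1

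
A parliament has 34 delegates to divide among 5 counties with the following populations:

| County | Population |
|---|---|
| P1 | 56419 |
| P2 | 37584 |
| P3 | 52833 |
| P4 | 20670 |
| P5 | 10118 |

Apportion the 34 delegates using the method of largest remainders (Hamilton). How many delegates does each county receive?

The standard divisor is 177624/34 ≈ 5224.235.
Standard quotas: P1 10.7995, P2 7.1942, P3 10.1131, P4 3.9566, P5 1.9367.
Lower quotas: P1 10, P2 7, P3 10, P4 3, P5 1 (sum 31, leaving 3 seats).
Remainders in descending order: P4 0.9566, P5 0.9367, P1 0.7995, P2 0.1942, P3 0.1131.
Largest remainders: P4, P5, P1 receive the extra seats.

P1=11, P2=7, P3=10, P4=4, P5=2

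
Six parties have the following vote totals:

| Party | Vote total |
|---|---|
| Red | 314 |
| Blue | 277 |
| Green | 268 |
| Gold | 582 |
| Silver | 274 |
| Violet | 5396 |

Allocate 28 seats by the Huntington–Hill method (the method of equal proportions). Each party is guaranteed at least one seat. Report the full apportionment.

Red 1; Blue 1; Green 1; Gold 2; Silver 1; Violet 22

With divisor 245: modified quotas Red 1.282, Blue 1.131, Green 1.094, Gold 2.376, Silver 1.118, Violet 22.024.
Geometric-mean thresholds: Red √(1·2)=1.414, Blue √(1·2)=1.414, Green √(1·2)=1.414, Gold √(2·3)=2.449, Silver √(1·2)=1.414, Violet √(22·23)=22.494.
Each quota rounded against its threshold gives Red 1, Blue 1, Green 1, Gold 2, Silver 1, Violet 22 (total 28).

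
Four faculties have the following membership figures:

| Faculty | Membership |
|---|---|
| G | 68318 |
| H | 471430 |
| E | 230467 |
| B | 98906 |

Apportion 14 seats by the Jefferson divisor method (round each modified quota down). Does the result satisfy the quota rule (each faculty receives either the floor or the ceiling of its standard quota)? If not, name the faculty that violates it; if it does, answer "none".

Standard quotas: G 1.100, H 7.594, E 3.712, B 1.593.
Jefferson allocation: G 1, H 8, E 4, B 1.
Every allocation lies between the lower and upper quota.

none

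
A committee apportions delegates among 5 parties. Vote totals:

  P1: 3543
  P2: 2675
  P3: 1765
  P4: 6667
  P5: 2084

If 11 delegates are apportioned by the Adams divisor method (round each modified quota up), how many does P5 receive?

2

Standard divisor 16734/11 ≈ 1521.273; standard quotas: P1 2.329, P2 1.758, P3 1.160, P4 4.383, P5 1.370.
Rounding up gives 3, 2, 2, 5, 2 = 14 seats, so the divisor must be adjusted.
With modified divisor 1900: modified quotas P1 1.865, P2 1.408, P3 0.929, P4 3.509, P5 1.097.
Rounding up: P1 2, P2 2, P3 1, P4 4, P5 2 (total 11).
P5 receives 2.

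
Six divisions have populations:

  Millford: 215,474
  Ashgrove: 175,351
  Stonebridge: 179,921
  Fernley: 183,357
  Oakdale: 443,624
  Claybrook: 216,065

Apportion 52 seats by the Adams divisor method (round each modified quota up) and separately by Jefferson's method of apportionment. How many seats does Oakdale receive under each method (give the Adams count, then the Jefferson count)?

Adams: Millford 8, Ashgrove 6, Stonebridge 7, Fernley 7, Oakdale 16, Claybrook 8.
Jefferson: Millford 8, Ashgrove 6, Stonebridge 6, Fernley 7, Oakdale 17, Claybrook 8.
Oakdale gets 16 under Adams and 17 under Jefferson.

16 and 17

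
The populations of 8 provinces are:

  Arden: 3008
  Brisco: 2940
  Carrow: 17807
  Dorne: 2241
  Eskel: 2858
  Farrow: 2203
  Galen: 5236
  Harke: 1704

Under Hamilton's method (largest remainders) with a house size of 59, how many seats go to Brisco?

Standard divisor: 37997 ÷ 59 ≈ 644.017.
Standard quotas: Arden 4.6707, Brisco 4.5651, Carrow 27.6499, Dorne 3.4797, Eskel 4.4378, Farrow 3.4207, Galen 8.1302, Harke 2.6459.
Lower quotas: Arden 4, Brisco 4, Carrow 27, Dorne 3, Eskel 4, Farrow 3, Galen 8, Harke 2 (sum 55, leaving 4 seats).
Remainders in descending order: Arden 0.6707, Carrow 0.6499, Harke 0.6459, Brisco 0.5651, Dorne 0.4797, Eskel 0.4378, Farrow 0.4207, Galen 0.1302.
Largest remainders: Arden, Carrow, Harke, Brisco receive the extra seats.
Brisco receives 5.

5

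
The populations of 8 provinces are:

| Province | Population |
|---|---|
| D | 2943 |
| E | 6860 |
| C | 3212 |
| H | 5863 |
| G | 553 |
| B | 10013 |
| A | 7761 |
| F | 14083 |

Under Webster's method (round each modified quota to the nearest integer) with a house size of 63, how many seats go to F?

Standard divisor 51288/63 ≈ 814.095; standard quotas: D 3.615, E 8.427, C 3.945, H 7.202, G 0.679, B 12.300, A 9.533, F 17.299.
Rounding to the nearest integer gives D 4, E 8, C 4, H 7, G 1, B 12, A 10, F 17 — total 63, matching the house size, so no adjustment is needed.
F receives 17.

17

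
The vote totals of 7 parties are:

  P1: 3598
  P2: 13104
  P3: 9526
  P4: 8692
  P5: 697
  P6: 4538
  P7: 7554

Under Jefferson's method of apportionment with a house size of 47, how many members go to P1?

3

Standard divisor 47709/47 ≈ 1015.085; standard quotas: P1 3.545, P2 12.909, P3 9.384, P4 8.563, P5 0.687, P6 4.471, P7 7.442.
Rounding down gives 3, 12, 9, 8, 0, 4, 7 = 43 seats, so the divisor must be adjusted.
With modified divisor 940: modified quotas P1 3.828, P2 13.940, P3 10.134, P4 9.247, P5 0.741, P6 4.828, P7 8.036.
Rounding down: P1 3, P2 13, P3 10, P4 9, P5 0, P6 4, P7 8 (total 47).
P1 receives 3.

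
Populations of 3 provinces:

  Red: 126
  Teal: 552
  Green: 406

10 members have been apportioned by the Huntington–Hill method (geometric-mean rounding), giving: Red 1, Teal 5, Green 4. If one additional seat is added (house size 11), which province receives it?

Teal

Priority for the next seat is population ÷ (√(s·(s+1))).
Priorities: Red 89.095, Teal 100.781, Green 90.784.
Highest priority: Teal.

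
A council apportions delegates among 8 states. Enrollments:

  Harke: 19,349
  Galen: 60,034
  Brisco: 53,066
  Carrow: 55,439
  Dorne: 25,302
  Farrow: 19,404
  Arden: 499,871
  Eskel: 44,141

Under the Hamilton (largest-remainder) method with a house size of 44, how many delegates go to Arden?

28

Total 776606; standard divisor 776606/44 ≈ 17650.136.
Standard quotas: Harke 1.0963, Galen 3.4013, Brisco 3.0065, Carrow 3.1410, Dorne 1.4335, Farrow 1.0994, Arden 28.3211, Eskel 2.5009.
Lower quotas: Harke 1, Galen 3, Brisco 3, Carrow 3, Dorne 1, Farrow 1, Arden 28, Eskel 2 (sum 42, leaving 2 seats).
Remainders in descending order: Eskel 0.5009, Dorne 0.4335, Galen 0.4013, Arden 0.3211, Carrow 0.1410, Farrow 0.0994, Harke 0.0963, Brisco 0.0065.
The surplus seats go to Eskel, Dorne.
Arden receives 28.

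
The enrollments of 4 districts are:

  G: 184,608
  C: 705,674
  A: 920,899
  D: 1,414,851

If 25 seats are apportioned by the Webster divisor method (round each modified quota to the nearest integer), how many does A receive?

7

Standard divisor 3226032/25 ≈ 129041.28; standard quotas: G 1.431, C 5.469, A 7.136, D 10.964.
Rounding to the nearest integer gives 1, 5, 7, 11 = 24 seats, so the divisor must be adjusted.
With modified divisor 125700: modified quotas G 1.469, C 5.614, A 7.326, D 11.256.
Rounding to the nearest integer: G 1, C 6, A 7, D 11 (total 25).
A receives 7.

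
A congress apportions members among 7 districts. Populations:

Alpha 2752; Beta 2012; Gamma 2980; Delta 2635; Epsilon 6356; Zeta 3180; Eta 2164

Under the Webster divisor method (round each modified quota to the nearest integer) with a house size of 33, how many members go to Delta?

4

Standard divisor 22079/33 ≈ 669.061; standard quotas: Alpha 4.113, Beta 3.007, Gamma 4.454, Delta 3.938, Epsilon 9.500, Zeta 4.753, Eta 3.234.
Rounding to the nearest integer gives 4, 3, 4, 4, 9, 5, 3 = 32 seats, so the divisor must be adjusted.
With modified divisor 666: modified quotas Alpha 4.132, Beta 3.021, Gamma 4.474, Delta 3.956, Epsilon 9.544, Zeta 4.775, Eta 3.249.
Rounding to the nearest integer: Alpha 4, Beta 3, Gamma 4, Delta 4, Epsilon 10, Zeta 5, Eta 3 (total 33).
Delta receives 4.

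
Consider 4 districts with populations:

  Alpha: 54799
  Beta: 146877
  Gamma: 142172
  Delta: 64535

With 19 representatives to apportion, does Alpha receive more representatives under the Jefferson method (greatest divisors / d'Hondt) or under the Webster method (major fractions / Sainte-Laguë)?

Jefferson: Alpha 2, Beta 7, Gamma 7, Delta 3.
Webster: Alpha 3, Beta 7, Gamma 6, Delta 3.
Alpha gets 2 under Jefferson and 3 under Webster.

Webster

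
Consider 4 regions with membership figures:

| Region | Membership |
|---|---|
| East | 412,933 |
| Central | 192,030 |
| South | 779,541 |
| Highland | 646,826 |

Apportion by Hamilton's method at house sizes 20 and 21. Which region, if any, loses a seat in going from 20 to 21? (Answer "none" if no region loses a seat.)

none

At 20 seats: East 4, Central 2, South 8, Highland 6.
At 21 seats: East 4, Central 2, South 8, Highland 7.
No region's allocation decreased.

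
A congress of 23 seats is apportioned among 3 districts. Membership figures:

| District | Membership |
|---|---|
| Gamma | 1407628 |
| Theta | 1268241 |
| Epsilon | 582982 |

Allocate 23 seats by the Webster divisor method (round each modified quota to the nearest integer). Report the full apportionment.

Gamma 10; Theta 9; Epsilon 4

Standard divisor 3258851/23 ≈ 141689.174; standard quotas: Gamma 9.935, Theta 8.951, Epsilon 4.115.
Rounding to the nearest integer gives Gamma 10, Theta 9, Epsilon 4 — total 23, matching the house size, so no adjustment is needed.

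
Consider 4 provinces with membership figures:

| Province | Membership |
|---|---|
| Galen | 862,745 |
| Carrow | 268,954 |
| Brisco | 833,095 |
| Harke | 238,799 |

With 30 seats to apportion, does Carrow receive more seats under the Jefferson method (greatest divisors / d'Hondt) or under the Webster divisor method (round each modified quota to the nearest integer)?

Jefferson: Galen 12, Carrow 3, Brisco 12, Harke 3.
Webster: Galen 12, Carrow 4, Brisco 11, Harke 3.
Carrow gets 3 under Jefferson and 4 under Webster.

Webster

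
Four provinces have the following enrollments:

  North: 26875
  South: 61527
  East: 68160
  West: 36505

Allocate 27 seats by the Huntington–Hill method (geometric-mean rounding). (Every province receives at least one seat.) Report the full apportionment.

North: 4, South: 9, East: 9, West: 5

With divisor 7218: modified quotas North 3.723, South 8.524, East 9.443, West 5.057.
Geometric-mean thresholds: North √(3·4)=3.464, South √(8·9)=8.485, East √(9·10)=9.487, West √(5·6)=5.477.
Each quota rounded against its threshold gives North 4, South 9, East 9, West 5 (total 27).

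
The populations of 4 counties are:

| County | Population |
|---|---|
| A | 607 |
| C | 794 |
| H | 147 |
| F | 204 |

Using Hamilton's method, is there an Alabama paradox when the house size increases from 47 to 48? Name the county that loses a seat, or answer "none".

F

At 47 seats: A 16, C 21, H 4, F 6.
At 48 seats: A 17, C 22, H 4, F 5.
F drops from 6 to 5.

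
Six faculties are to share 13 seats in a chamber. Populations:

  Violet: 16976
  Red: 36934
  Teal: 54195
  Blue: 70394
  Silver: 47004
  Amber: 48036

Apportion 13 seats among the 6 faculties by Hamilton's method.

Violet 1, Red 2, Teal 3, Blue 3, Silver 2, Amber 2

The standard divisor is 273539/13 ≈ 21041.462.
Standard quotas: Violet 0.8068, Red 1.7553, Teal 2.5756, Blue 3.3455, Silver 2.2339, Amber 2.2829.
Lower quotas: Violet 0, Red 1, Teal 2, Blue 3, Silver 2, Amber 2 (sum 10, leaving 3 seats).
Remainders in descending order: Violet 0.8068, Red 0.7553, Teal 0.5756, Blue 0.3455, Amber 0.2829, Silver 0.2339.
The surplus seats go to Violet, Red, Teal.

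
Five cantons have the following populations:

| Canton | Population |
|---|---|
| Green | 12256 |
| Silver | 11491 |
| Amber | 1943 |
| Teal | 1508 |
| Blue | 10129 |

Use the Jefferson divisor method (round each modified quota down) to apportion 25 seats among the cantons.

Standard divisor 37327/25 ≈ 1493.08; standard quotas: Green 8.209, Silver 7.696, Amber 1.301, Teal 1.010, Blue 6.784.
Rounding down gives 8, 7, 1, 1, 6 = 23 seats, so the divisor must be adjusted.
With modified divisor 1400: modified quotas Green 8.754, Silver 8.208, Amber 1.388, Teal 1.077, Blue 7.235.
Rounding down: Green 8, Silver 8, Amber 1, Teal 1, Blue 7 (total 25).

Green: 8, Silver: 8, Amber: 1, Teal: 1, Blue: 7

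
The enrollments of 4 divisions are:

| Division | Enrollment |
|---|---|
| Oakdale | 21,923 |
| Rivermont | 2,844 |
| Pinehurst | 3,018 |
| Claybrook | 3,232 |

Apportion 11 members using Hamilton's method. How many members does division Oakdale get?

8

The standard divisor is 31017/11 ≈ 2819.727.
Standard quotas: Oakdale 7.7749, Rivermont 1.0086, Pinehurst 1.0703, Claybrook 1.1462.
Lower quotas: Oakdale 7, Rivermont 1, Pinehurst 1, Claybrook 1 (sum 10, leaving 1 seat).
Remainders in descending order: Oakdale 0.7749, Claybrook 0.1462, Pinehurst 0.0703, Rivermont 0.0086.
Largest remainder: Oakdale receives the extra seat.
Oakdale receives 8.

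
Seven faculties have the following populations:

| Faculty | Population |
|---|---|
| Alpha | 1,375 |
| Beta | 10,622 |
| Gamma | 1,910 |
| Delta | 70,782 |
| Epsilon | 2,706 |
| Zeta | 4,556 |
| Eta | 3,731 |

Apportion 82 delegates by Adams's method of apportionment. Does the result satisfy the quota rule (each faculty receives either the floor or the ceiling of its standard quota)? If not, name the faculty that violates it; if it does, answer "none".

Standard quotas: Alpha 1.178, Beta 9.103, Gamma 1.637, Delta 60.661, Epsilon 2.319, Zeta 3.905, Eta 3.197.
Adams allocation: Alpha 2, Beta 9, Gamma 2, Delta 58, Epsilon 3, Zeta 4, Eta 4.
Delta has quota 60.661 (lower 60, upper 61) but receives 58 — outside the quota interval.

Delta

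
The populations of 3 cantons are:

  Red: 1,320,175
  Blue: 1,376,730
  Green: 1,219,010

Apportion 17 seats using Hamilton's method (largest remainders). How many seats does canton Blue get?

The standard divisor is 3915915/17 ≈ 230347.941.
Standard quotas: Red 5.7312, Blue 5.9767, Green 5.2920.
Lower quotas: Red 5, Blue 5, Green 5 (sum 15, leaving 2 seats).
Remainders in descending order: Blue 0.9767, Red 0.7312, Green 0.2920.
Largest remainders: Blue, Red receive the extra seats.
Blue receives 6.

6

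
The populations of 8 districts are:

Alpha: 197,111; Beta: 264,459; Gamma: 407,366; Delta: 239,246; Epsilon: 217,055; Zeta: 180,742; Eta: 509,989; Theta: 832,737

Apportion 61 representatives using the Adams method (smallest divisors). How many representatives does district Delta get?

5

Standard divisor 2848705/61 ≈ 46700.082; standard quotas: Alpha 4.221, Beta 5.663, Gamma 8.723, Delta 5.123, Epsilon 4.648, Zeta 3.870, Eta 10.921, Theta 17.832.
Rounding up gives 5, 6, 9, 6, 5, 4, 11, 18 = 64 seats, so the divisor must be adjusted.
With modified divisor 50100: modified quotas Alpha 3.934, Beta 5.279, Gamma 8.131, Delta 4.775, Epsilon 4.332, Zeta 3.608, Eta 10.179, Theta 16.621.
Rounding up: Alpha 4, Beta 6, Gamma 9, Delta 5, Epsilon 5, Zeta 4, Eta 11, Theta 17 (total 61).
Delta receives 5.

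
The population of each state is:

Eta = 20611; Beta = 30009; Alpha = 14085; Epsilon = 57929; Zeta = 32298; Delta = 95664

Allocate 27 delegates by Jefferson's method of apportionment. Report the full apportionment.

Standard divisor 250596/27 ≈ 9281.333; standard quotas: Eta 2.221, Beta 3.233, Alpha 1.518, Epsilon 6.241, Zeta 3.480, Delta 10.307.
Rounding down gives 2, 3, 1, 6, 3, 10 = 25 seats, so the divisor must be adjusted.
With modified divisor 8200: modified quotas Eta 2.514, Beta 3.660, Alpha 1.718, Epsilon 7.065, Zeta 3.939, Delta 11.666.
Rounding down: Eta 2, Beta 3, Alpha 1, Epsilon 7, Zeta 3, Delta 11 (total 27).

Eta 2, Beta 3, Alpha 1, Epsilon 7, Zeta 3, Delta 11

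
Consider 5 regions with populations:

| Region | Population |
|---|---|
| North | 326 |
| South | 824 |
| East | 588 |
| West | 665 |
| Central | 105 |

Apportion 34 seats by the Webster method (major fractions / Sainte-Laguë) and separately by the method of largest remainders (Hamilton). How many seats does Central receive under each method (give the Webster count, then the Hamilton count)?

1 and 2

Webster: North 5, South 11, East 8, West 9, Central 1.
Hamilton: North 4, South 11, East 8, West 9, Central 2.
Central gets 1 under Webster and 2 under Hamilton.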